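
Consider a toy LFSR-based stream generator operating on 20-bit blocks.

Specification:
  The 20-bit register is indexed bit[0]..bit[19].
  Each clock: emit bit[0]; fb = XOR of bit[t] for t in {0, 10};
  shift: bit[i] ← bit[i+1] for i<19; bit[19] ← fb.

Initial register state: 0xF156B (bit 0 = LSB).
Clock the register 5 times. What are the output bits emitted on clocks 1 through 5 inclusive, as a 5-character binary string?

reg_0 = 0xF156B
clock 1: out=1, reg = 0x78AB5
clock 2: out=1, reg = 0xBC55A
clock 3: out=0, reg = 0xDE2AD
clock 4: out=1, reg = 0xEF156
clock 5: out=0, reg = 0x778AB

11010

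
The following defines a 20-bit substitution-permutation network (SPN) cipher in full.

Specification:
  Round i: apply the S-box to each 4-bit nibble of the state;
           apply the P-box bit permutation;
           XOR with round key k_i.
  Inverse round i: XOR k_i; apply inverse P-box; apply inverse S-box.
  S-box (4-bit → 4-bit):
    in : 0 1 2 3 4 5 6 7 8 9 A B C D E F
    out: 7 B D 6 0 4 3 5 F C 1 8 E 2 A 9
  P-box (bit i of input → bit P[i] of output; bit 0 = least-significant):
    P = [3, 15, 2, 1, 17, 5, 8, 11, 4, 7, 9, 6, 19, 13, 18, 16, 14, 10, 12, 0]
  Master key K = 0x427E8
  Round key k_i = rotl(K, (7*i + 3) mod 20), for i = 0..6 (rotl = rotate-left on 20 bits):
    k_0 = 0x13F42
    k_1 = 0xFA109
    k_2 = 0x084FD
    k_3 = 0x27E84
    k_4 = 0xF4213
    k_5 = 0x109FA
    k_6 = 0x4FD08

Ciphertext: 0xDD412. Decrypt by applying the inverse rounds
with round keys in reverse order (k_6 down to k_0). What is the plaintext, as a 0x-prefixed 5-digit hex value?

0xF3D18

s_0 = ciphertext = 0xDD412
s_1 = InvRound(s_0, k_6) = 0x41A9F
s_2 = InvRound(s_1, k_5) = 0x99935
s_3 = InvRound(s_2, k_4) = 0x7558C
s_4 = InvRound(s_3, k_3) = 0x4C59A
s_5 = InvRound(s_4, k_2) = 0xF5B39
s_6 = InvRound(s_5, k_1) = 0x7D7ED
s_7 = InvRound(s_6, k_0) = 0xF3D18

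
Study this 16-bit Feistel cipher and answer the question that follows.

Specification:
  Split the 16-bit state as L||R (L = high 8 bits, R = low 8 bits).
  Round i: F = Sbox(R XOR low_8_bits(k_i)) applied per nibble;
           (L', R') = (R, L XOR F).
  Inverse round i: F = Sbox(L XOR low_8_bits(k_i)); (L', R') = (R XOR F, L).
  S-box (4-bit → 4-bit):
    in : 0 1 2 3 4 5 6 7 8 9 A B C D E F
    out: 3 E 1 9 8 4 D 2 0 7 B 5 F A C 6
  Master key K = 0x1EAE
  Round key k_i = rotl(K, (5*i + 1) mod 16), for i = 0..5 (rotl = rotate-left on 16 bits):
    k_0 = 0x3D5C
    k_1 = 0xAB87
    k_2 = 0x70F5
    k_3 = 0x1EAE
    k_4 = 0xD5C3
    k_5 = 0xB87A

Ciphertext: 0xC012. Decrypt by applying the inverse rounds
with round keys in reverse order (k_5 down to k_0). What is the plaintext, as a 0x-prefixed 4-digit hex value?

s_0 = ciphertext = 0xC012
s_1 = InvRound(s_0, k_5) = 0x49C0
s_2 = InvRound(s_1, k_4) = 0xCB49
s_3 = InvRound(s_2, k_3) = 0x9DCB
s_4 = InvRound(s_3, k_2) = 0x1B9D
s_5 = InvRound(s_4, k_1) = 0xE21B
s_6 = InvRound(s_5, k_0) = 0x47E2

0x47E2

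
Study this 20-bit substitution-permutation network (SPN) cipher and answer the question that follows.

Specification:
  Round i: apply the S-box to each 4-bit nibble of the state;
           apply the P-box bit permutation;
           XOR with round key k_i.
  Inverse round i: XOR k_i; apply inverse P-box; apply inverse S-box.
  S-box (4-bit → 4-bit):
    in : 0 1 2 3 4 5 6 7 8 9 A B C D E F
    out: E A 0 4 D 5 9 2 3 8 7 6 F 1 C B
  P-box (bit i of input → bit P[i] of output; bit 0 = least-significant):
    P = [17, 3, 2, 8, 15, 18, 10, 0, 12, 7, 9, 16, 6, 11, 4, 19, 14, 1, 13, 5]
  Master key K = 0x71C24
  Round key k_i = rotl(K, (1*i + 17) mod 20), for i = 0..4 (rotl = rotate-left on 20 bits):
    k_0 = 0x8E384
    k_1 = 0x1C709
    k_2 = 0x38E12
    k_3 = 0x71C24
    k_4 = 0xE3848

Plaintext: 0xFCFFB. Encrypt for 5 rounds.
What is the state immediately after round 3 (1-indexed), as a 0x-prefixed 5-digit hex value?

0x1F447

s_0 = plaintext = 0xFCFFB
s_1 = Round(s_0, k_0) = 0x53B7B
s_2 = Round(s_1, k_1) = 0x5A595
s_3 = Round(s_2, k_2) = 0x1F447
s_4 = Round(s_3, k_3) = 0xE824F
s_5 = Round(s_4, k_4) = 0xC9521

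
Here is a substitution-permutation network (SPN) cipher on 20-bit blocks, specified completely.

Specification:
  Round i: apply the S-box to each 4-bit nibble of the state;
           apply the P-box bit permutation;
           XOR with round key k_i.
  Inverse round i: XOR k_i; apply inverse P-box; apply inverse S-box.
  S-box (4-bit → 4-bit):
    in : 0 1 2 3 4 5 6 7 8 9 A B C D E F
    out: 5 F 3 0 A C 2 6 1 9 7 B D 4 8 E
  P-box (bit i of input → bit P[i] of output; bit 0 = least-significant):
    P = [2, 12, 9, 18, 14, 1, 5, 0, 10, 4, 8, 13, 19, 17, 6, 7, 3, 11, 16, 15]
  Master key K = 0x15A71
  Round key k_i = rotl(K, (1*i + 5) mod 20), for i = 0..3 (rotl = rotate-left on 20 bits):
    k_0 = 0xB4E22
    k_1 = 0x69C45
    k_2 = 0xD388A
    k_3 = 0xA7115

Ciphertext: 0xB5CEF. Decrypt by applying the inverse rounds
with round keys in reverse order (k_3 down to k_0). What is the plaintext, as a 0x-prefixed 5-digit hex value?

0xF47BA

s_0 = ciphertext = 0xB5CEF
s_1 = InvRound(s_0, k_3) = 0xA5173
s_2 = InvRound(s_1, k_2) = 0xAFFCE
s_3 = InvRound(s_2, k_1) = 0x895B5
s_4 = InvRound(s_3, k_0) = 0xF47BA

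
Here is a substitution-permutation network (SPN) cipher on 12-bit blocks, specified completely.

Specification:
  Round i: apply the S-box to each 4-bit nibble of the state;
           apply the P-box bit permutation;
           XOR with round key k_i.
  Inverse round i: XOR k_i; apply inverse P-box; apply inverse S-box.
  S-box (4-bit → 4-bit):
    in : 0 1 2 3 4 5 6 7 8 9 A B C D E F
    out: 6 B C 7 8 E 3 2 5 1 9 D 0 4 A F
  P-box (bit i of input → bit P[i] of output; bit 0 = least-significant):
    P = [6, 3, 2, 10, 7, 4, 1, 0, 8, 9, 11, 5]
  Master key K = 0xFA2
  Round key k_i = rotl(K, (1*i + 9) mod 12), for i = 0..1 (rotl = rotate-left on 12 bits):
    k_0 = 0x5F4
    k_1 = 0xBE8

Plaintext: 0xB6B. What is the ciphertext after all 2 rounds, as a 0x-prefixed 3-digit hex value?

0x2F6

s_0 = plaintext = 0xB6B
s_1 = Round(s_0, k_0) = 0x800
s_2 = Round(s_1, k_1) = 0x2F6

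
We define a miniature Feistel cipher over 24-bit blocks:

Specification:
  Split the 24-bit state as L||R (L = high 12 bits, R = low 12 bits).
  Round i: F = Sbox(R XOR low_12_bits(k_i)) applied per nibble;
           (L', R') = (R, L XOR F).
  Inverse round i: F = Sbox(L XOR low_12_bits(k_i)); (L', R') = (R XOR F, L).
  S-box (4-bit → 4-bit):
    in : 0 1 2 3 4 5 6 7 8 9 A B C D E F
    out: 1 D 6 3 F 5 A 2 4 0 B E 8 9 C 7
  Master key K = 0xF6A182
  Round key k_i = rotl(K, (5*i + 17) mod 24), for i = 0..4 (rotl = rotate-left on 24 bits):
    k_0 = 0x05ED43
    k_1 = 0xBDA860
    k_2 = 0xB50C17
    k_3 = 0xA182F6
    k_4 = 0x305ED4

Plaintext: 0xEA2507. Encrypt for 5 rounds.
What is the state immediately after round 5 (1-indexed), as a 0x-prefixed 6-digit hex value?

s_0 = plaintext = 0xEA2507
s_1 = Round(s_0, k_0) = 0x507A5D
s_2 = Round(s_1, k_1) = 0xA5D33E
s_3 = Round(s_2, k_2) = 0x33ED3D
s_4 = Round(s_3, k_3) = 0xD3D4B0
s_5 = Round(s_4, k_4) = 0x4B0692

0x4B0692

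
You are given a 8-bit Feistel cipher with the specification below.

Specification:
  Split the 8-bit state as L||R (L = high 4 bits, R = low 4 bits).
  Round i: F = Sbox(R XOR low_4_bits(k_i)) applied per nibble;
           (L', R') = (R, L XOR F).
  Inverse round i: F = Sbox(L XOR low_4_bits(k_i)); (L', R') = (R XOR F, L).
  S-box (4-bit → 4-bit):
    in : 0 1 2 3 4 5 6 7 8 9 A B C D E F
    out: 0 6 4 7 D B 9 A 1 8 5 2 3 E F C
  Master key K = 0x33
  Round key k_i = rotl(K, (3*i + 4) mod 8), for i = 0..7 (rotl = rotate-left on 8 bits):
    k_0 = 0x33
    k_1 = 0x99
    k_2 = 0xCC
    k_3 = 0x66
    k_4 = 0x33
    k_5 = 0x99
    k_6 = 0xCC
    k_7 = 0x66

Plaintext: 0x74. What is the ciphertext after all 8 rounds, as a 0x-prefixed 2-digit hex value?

s_0 = plaintext = 0x74
s_1 = Round(s_0, k_0) = 0x4D
s_2 = Round(s_1, k_1) = 0xD9
s_3 = Round(s_2, k_2) = 0x96
s_4 = Round(s_3, k_3) = 0x69
s_5 = Round(s_4, k_4) = 0x93
s_6 = Round(s_5, k_5) = 0x3C
s_7 = Round(s_6, k_6) = 0xC3
s_8 = Round(s_7, k_7) = 0x37

0x37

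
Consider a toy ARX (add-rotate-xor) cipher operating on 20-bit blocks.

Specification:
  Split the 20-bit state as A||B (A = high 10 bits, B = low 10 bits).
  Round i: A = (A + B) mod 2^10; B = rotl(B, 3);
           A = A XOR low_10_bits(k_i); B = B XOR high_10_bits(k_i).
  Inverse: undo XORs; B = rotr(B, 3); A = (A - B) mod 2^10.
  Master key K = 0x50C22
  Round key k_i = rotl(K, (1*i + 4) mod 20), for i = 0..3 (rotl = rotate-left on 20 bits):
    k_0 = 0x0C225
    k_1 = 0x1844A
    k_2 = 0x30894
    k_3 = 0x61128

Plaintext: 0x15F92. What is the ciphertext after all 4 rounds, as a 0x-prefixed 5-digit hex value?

0x0B580

s_0 = plaintext = 0x15F92
s_1 = Round(s_0, k_0) = 0x730A7
s_2 = Round(s_1, k_1) = 0x8E558
s_3 = Round(s_2, k_2) = 0xC1600
s_4 = Round(s_3, k_3) = 0x0B580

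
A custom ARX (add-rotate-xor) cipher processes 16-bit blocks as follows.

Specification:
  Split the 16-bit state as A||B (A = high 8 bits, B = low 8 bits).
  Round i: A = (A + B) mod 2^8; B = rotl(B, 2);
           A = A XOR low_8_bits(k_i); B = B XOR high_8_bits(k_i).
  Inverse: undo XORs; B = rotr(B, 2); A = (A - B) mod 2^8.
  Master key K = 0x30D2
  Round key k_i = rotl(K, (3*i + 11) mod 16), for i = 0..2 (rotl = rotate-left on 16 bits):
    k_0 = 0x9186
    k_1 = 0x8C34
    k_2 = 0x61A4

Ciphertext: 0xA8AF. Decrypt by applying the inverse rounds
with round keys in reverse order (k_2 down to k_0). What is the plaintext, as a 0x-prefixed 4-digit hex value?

s_0 = ciphertext = 0xA8AF
s_1 = InvRound(s_0, k_2) = 0x59B3
s_2 = InvRound(s_1, k_1) = 0x9ECF
s_3 = InvRound(s_2, k_0) = 0x8197

0x8197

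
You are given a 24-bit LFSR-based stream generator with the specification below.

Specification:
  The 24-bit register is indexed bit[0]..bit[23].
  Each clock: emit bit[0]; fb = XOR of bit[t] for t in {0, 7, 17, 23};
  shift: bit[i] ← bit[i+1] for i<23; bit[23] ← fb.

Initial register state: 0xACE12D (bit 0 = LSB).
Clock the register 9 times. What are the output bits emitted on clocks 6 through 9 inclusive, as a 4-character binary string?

1001

reg_0 = 0xACE12D
clock 1: out=1, reg = 0x567096
clock 2: out=0, reg = 0x2B384B
clock 3: out=1, reg = 0x159C25
clock 4: out=1, reg = 0x8ACE12
clock 5: out=0, reg = 0x456709
clock 6: out=1, reg = 0xA2B384
clock 7: out=0, reg = 0xD159C2
clock 8: out=0, reg = 0x68ACE1
clock 9: out=1, reg = 0x345670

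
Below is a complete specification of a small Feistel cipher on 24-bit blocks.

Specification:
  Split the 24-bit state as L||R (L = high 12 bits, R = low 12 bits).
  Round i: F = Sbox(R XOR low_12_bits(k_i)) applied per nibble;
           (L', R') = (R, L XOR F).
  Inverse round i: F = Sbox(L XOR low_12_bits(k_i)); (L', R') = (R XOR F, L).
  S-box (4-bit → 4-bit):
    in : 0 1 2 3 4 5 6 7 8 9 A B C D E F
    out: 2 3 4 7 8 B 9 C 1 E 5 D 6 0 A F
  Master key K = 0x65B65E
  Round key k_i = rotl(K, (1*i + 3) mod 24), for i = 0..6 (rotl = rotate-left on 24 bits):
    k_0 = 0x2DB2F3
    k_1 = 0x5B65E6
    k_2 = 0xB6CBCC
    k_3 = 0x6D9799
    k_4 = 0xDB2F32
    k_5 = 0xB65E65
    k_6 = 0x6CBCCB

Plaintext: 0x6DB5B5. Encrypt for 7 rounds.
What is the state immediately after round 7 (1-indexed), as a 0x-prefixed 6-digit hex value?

0x15663B

s_0 = plaintext = 0x6DB5B5
s_1 = Round(s_0, k_0) = 0x5B5A52
s_2 = Round(s_1, k_1) = 0xA52A6D
s_3 = Round(s_2, k_2) = 0xA6D901
s_4 = Round(s_3, k_3) = 0x90108C
s_5 = Round(s_4, k_4) = 0x08C6DB
s_6 = Round(s_5, k_5) = 0x6DB156
s_7 = Round(s_6, k_6) = 0x15663B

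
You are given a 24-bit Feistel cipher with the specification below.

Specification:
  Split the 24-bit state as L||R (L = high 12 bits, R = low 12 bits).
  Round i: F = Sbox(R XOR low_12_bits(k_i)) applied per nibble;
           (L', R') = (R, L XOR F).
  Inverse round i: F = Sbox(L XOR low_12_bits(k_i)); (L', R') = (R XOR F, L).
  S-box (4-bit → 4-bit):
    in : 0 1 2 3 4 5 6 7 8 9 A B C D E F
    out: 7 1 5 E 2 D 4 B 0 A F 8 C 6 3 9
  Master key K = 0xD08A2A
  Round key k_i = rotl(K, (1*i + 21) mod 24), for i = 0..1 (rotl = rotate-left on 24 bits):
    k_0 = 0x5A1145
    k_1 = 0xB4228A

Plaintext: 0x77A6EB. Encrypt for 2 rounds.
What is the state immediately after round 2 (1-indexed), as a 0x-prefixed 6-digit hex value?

s_0 = plaintext = 0x77A6EB
s_1 = Round(s_0, k_0) = 0x6EBC89
s_2 = Round(s_1, k_1) = 0xC89595

0xC89595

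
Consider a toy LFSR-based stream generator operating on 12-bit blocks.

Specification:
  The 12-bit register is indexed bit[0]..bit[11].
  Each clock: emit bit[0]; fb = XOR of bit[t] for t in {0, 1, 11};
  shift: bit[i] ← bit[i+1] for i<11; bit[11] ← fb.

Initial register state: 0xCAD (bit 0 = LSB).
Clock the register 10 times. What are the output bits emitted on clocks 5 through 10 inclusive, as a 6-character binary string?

reg_0 = 0xCAD
clock 1: out=1, reg = 0x656
clock 2: out=0, reg = 0xB2B
clock 3: out=1, reg = 0xD95
clock 4: out=1, reg = 0x6CA
clock 5: out=0, reg = 0xB65
clock 6: out=1, reg = 0x5B2
clock 7: out=0, reg = 0xAD9
clock 8: out=1, reg = 0x56C
clock 9: out=0, reg = 0x2B6
clock 10: out=0, reg = 0x95B

010100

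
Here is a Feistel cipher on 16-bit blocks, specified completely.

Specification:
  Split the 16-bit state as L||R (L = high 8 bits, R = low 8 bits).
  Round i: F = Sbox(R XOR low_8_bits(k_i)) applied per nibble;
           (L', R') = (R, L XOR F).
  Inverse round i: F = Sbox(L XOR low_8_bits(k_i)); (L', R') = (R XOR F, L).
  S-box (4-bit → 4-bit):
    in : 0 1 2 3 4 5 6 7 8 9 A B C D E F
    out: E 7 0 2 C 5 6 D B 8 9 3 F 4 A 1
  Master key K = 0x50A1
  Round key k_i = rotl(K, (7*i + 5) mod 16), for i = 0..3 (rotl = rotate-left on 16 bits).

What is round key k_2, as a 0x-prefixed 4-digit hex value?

K = 0x50A1
k_0 = rotl(K, (7*0+5) mod 16) = rotl(K, 5) = 0x142A
k_1 = rotl(K, (7*1+5) mod 16) = rotl(K, 12) = 0x150A
k_2 = rotl(K, (7*2+5) mod 16) = rotl(K, 3) = 0x850A

0x850A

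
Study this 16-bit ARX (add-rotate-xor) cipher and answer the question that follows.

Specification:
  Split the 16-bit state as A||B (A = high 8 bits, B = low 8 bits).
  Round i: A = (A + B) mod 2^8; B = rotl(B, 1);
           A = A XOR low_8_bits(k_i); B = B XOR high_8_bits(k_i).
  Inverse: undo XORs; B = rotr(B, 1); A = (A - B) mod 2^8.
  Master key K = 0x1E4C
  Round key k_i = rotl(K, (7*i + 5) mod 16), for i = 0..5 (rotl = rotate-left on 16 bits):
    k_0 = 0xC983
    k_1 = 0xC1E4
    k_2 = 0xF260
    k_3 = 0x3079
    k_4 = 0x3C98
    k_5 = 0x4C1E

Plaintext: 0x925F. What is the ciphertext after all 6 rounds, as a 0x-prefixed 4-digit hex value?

0x2E91

s_0 = plaintext = 0x925F
s_1 = Round(s_0, k_0) = 0x7277
s_2 = Round(s_1, k_1) = 0x0D2F
s_3 = Round(s_2, k_2) = 0x5CAC
s_4 = Round(s_3, k_3) = 0x7169
s_5 = Round(s_4, k_4) = 0x42EE
s_6 = Round(s_5, k_5) = 0x2E91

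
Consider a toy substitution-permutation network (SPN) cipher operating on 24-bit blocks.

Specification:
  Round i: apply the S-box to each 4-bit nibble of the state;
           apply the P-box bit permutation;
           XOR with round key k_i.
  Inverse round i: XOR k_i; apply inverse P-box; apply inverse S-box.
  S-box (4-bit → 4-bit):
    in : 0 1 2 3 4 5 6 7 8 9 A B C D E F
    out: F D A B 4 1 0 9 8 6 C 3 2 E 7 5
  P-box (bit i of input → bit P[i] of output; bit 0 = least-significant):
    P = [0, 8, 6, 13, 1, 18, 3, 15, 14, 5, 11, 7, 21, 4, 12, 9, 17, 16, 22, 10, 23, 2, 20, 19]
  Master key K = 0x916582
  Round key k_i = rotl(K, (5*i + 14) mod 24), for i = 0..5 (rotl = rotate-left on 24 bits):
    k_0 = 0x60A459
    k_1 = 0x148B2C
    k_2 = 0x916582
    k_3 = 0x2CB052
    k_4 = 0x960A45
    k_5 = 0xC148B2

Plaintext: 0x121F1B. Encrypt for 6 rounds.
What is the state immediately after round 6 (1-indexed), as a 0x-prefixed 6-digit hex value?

s_0 = plaintext = 0x121F1B
s_1 = Round(s_0, k_0) = 0xD97B52
s_2 = Round(s_1, k_1) = 0x6DE80A
s_3 = Round(s_2, k_2) = 0xF4D158
s_4 = Round(s_3, k_3) = 0xFCCAC0
s_5 = Round(s_4, k_4) = 0x032394
s_6 = Round(s_5, k_5) = 0x5E0E4E

0x5E0E4E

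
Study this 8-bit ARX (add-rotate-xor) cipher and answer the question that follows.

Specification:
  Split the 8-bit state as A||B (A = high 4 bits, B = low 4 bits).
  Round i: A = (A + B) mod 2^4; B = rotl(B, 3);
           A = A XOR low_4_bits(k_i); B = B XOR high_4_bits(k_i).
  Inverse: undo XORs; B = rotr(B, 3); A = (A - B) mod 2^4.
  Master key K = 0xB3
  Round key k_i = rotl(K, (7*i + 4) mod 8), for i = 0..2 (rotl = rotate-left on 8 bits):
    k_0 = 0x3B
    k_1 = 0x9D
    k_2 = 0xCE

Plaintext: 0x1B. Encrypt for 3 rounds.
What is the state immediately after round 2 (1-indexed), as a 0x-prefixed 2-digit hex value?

0x8E

s_0 = plaintext = 0x1B
s_1 = Round(s_0, k_0) = 0x7E
s_2 = Round(s_1, k_1) = 0x8E
s_3 = Round(s_2, k_2) = 0x8B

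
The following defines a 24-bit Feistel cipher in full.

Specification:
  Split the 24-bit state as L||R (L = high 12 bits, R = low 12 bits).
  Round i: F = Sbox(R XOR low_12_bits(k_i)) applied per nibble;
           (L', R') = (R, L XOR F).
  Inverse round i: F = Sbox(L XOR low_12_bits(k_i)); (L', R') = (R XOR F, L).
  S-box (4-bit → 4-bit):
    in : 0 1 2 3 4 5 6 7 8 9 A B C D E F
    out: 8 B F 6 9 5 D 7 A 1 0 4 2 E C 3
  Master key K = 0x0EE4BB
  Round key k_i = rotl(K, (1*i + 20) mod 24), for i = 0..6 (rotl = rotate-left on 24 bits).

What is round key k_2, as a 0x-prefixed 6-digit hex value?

K = 0x0EE4BB
k_0 = rotl(K, (1*0+20) mod 24) = rotl(K, 20) = 0xB0EE4B
k_1 = rotl(K, (1*1+20) mod 24) = rotl(K, 21) = 0x61DC97
k_2 = rotl(K, (1*2+20) mod 24) = rotl(K, 22) = 0xC3B92E

0xC3B92E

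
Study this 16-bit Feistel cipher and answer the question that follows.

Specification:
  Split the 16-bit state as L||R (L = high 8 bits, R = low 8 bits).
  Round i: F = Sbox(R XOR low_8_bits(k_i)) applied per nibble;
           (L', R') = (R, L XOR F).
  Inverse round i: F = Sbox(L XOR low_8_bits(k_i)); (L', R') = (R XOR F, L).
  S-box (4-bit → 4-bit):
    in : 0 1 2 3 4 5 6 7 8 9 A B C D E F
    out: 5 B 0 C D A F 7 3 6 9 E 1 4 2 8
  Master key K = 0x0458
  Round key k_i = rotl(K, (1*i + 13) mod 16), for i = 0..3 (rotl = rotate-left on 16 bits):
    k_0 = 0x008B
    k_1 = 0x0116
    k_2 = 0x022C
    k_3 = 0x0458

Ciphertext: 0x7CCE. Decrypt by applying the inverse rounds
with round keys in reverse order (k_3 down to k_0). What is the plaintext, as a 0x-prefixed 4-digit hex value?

s_0 = ciphertext = 0x7CCE
s_1 = InvRound(s_0, k_3) = 0xC37C
s_2 = InvRound(s_1, k_2) = 0x54C3
s_3 = InvRound(s_2, k_1) = 0x1354
s_4 = InvRound(s_3, k_0) = 0x3713

0x3713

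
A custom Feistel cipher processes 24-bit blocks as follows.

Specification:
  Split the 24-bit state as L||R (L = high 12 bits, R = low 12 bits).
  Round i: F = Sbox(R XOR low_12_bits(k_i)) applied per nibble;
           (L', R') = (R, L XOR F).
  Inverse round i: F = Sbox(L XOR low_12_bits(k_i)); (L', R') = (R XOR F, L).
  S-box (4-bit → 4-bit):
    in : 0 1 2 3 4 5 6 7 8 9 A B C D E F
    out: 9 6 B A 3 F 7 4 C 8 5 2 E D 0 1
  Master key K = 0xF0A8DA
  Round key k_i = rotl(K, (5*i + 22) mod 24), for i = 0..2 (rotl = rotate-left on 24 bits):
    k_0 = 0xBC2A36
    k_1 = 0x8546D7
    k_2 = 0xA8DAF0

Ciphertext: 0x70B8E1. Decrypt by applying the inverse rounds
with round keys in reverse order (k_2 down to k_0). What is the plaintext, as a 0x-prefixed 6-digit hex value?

0x133DB8

s_0 = ciphertext = 0x70B8E1
s_1 = InvRound(s_0, k_2) = 0x5F370B
s_2 = InvRound(s_1, k_1) = 0xDB85F3
s_3 = InvRound(s_2, k_0) = 0x133DB8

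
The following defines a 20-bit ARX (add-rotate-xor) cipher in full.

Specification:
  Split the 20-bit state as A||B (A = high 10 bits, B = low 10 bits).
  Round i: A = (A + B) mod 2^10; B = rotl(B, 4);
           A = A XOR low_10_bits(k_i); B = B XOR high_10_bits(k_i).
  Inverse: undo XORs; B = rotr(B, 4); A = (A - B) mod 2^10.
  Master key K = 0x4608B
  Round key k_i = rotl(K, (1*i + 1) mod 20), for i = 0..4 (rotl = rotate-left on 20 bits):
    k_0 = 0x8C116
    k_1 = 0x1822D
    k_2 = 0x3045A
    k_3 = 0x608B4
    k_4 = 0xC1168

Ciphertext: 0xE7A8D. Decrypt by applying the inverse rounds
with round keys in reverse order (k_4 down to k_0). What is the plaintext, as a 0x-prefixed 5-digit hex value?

s_0 = ciphertext = 0xE7A8D
s_1 = InvRound(s_0, k_4) = 0x27A58
s_2 = InvRound(s_1, k_3) = 0x5B6BD
s_3 = InvRound(s_2, k_2) = 0x84327
s_4 = InvRound(s_3, k_1) = 0x925F4
s_5 = InvRound(s_4, k_0) = 0x88D3C

0x88D3C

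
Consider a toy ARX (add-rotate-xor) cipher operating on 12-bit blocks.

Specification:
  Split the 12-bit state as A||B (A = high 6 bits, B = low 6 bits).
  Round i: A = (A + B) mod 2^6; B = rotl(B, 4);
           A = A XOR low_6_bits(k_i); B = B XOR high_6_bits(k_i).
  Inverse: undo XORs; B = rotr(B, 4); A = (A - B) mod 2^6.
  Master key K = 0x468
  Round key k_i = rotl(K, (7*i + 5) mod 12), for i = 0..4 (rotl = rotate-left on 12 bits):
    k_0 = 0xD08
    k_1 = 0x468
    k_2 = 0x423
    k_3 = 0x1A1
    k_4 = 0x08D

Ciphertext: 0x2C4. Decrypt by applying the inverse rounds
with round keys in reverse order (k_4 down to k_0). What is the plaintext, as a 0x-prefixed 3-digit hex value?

s_0 = ciphertext = 0x2C4
s_1 = InvRound(s_0, k_4) = 0xB98
s_2 = InvRound(s_1, k_3) = 0x5B9
s_3 = InvRound(s_2, k_2) = 0x3E6
s_4 = InvRound(s_3, k_1) = 0x21F
s_5 = InvRound(s_4, k_0) = 0x4AE

0x4AE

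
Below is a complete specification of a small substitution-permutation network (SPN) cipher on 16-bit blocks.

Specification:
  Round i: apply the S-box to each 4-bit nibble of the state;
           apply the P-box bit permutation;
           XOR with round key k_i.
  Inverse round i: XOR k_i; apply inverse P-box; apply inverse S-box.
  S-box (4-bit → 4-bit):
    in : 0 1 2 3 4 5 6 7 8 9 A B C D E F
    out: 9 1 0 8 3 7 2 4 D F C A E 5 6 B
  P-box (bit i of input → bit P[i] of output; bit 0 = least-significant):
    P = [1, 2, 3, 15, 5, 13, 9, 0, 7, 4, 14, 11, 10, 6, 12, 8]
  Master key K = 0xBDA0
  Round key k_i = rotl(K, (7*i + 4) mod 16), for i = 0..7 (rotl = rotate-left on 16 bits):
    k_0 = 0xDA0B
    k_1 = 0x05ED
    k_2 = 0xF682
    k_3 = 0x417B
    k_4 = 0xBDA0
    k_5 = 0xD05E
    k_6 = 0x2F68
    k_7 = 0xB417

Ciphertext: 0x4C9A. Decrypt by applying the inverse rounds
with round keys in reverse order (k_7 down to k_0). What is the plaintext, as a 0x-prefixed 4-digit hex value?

0x0AF9

s_0 = ciphertext = 0x4C9A
s_1 = InvRound(s_0, k_7) = 0x78BC
s_2 = InvRound(s_1, k_6) = 0x9576
s_3 = InvRound(s_2, k_5) = 0x0717
s_4 = InvRound(s_3, k_4) = 0x7F9F
s_5 = InvRound(s_4, k_3) = 0x5056
s_6 = InvRound(s_5, k_2) = 0x44EB
s_7 = InvRound(s_6, k_1) = 0x3724
s_8 = InvRound(s_7, k_0) = 0x0AF9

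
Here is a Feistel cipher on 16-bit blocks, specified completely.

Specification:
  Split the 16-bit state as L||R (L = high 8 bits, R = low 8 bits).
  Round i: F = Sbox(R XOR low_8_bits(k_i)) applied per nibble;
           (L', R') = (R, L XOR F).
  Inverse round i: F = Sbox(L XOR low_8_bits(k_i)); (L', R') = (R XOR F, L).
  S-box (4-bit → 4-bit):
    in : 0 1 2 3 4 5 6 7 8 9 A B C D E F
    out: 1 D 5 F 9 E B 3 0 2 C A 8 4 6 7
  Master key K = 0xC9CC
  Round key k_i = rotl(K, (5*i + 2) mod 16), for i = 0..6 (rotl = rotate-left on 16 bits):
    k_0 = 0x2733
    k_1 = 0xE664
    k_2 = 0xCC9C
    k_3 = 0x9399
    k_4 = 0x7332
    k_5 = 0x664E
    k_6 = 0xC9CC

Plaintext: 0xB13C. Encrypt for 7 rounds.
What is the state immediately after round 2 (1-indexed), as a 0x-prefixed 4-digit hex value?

0xA6B9

s_0 = plaintext = 0xB13C
s_1 = Round(s_0, k_0) = 0x3CA6
s_2 = Round(s_1, k_1) = 0xA6B9
s_3 = Round(s_2, k_2) = 0xB9F8
s_4 = Round(s_3, k_3) = 0xF804
s_5 = Round(s_4, k_4) = 0x0403
s_6 = Round(s_5, k_5) = 0x0390
s_7 = Round(s_6, k_6) = 0x90EB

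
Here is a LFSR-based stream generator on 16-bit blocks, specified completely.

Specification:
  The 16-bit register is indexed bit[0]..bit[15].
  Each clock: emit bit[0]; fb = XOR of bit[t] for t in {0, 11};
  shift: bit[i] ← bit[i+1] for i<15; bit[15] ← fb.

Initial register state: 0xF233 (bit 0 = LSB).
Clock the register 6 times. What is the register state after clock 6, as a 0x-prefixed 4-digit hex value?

0x37C8

reg_0 = 0xF233
clock 1: out=1, reg = 0xF919
clock 2: out=1, reg = 0x7C8C
clock 3: out=0, reg = 0xBE46
clock 4: out=0, reg = 0xDF23
clock 5: out=1, reg = 0x6F91
clock 6: out=1, reg = 0x37C8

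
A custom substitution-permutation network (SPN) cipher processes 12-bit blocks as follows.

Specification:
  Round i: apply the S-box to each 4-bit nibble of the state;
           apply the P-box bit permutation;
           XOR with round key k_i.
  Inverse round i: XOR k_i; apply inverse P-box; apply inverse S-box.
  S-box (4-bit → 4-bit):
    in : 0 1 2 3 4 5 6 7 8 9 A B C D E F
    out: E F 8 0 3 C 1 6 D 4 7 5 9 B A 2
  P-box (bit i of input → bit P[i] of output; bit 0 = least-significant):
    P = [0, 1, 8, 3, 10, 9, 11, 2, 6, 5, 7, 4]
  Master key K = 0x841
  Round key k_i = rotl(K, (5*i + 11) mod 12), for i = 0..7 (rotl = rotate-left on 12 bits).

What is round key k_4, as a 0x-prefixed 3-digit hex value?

K = 0x841
k_0 = rotl(K, (5*0+11) mod 12) = rotl(K, 11) = 0xC20
k_1 = rotl(K, (5*1+11) mod 12) = rotl(K, 4) = 0x418
k_2 = rotl(K, (5*2+11) mod 12) = rotl(K, 9) = 0x308
k_3 = rotl(K, (5*3+11) mod 12) = rotl(K, 2) = 0x106
k_4 = rotl(K, (5*4+11) mod 12) = rotl(K, 7) = 0x0C2

0x0C2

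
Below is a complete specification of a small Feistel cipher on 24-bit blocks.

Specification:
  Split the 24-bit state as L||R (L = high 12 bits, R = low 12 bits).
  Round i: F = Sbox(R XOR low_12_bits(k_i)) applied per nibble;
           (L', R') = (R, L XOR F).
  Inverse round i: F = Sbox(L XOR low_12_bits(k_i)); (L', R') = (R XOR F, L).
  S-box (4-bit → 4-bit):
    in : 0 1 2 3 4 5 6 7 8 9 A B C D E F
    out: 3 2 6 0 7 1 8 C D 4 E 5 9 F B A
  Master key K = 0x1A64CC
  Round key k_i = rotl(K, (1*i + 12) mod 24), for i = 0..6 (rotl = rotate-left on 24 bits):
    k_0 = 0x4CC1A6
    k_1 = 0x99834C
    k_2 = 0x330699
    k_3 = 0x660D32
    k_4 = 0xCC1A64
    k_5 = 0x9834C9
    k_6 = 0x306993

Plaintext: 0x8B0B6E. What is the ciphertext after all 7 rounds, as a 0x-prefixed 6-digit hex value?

0xCA662D

s_0 = plaintext = 0x8B0B6E
s_1 = Round(s_0, k_0) = 0xB6E62D
s_2 = Round(s_1, k_1) = 0x62DAEC
s_3 = Round(s_2, k_2) = 0xAECFEC
s_4 = Round(s_3, k_3) = 0xFECC17
s_5 = Round(s_4, k_4) = 0xC1772C
s_6 = Round(s_5, k_5) = 0x72CCA6
s_7 = Round(s_6, k_6) = 0xCA662D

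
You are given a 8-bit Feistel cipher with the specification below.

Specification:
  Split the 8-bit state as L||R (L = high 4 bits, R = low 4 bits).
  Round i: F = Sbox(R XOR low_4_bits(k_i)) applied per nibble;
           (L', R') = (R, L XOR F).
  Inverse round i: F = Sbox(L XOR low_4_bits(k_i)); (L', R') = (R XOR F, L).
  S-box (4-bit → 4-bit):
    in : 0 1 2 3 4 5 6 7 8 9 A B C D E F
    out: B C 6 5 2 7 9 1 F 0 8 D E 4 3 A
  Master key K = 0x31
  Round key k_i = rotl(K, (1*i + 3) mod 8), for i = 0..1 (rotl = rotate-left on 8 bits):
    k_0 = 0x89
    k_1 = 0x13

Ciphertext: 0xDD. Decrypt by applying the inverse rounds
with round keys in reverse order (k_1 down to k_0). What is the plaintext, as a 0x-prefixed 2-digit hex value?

0xCE

s_0 = ciphertext = 0xDD
s_1 = InvRound(s_0, k_1) = 0xED
s_2 = InvRound(s_1, k_0) = 0xCE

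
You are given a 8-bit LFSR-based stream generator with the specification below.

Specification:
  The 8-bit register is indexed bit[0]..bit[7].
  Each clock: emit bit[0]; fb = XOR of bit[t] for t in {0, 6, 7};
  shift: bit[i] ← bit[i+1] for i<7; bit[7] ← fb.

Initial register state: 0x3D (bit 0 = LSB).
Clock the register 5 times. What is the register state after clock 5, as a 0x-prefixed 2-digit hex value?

0xF9

reg_0 = 0x3D
clock 1: out=1, reg = 0x9E
clock 2: out=0, reg = 0xCF
clock 3: out=1, reg = 0xE7
clock 4: out=1, reg = 0xF3
clock 5: out=1, reg = 0xF9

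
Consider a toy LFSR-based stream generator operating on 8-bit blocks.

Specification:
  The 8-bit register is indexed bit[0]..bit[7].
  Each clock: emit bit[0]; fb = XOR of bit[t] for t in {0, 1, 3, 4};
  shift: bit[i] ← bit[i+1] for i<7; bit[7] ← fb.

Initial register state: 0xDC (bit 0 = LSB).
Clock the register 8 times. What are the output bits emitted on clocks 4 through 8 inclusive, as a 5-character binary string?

11011

reg_0 = 0xDC
clock 1: out=0, reg = 0x6E
clock 2: out=0, reg = 0x37
clock 3: out=1, reg = 0x9B
clock 4: out=1, reg = 0x4D
clock 5: out=1, reg = 0x26
clock 6: out=0, reg = 0x93
clock 7: out=1, reg = 0xC9
clock 8: out=1, reg = 0x64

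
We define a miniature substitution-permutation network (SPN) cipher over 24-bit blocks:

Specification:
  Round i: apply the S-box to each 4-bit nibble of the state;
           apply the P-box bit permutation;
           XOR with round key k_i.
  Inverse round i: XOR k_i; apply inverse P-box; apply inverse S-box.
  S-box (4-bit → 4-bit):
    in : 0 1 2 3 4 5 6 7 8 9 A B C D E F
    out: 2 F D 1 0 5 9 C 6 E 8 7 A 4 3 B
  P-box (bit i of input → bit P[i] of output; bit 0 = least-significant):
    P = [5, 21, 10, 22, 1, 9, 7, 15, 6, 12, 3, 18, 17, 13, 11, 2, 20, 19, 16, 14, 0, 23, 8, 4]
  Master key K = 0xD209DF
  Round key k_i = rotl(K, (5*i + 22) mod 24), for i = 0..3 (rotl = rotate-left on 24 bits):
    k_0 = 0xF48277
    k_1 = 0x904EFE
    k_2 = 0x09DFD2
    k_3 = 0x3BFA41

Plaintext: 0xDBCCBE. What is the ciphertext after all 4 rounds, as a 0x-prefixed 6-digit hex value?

s_0 = plaintext = 0xDBCCBE
s_1 = Round(s_0, k_0) = 0xC9B1D1
s_2 = Round(s_1, k_1) = 0x7F3206
s_3 = Round(s_2, k_2) = 0x579CAA
s_4 = Round(s_3, k_3) = 0x7E0344

0x7E0344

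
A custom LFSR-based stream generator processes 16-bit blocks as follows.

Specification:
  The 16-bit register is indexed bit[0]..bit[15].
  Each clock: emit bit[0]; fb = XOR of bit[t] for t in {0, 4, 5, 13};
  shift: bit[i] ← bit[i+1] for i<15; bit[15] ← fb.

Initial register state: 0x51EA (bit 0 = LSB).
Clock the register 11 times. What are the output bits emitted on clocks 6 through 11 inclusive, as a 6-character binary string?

reg_0 = 0x51EA
clock 1: out=0, reg = 0xA8F5
clock 2: out=1, reg = 0x547A
clock 3: out=0, reg = 0x2A3D
clock 4: out=1, reg = 0x151E
clock 5: out=0, reg = 0x8A8F
clock 6: out=1, reg = 0xC547
clock 7: out=1, reg = 0xE2A3
clock 8: out=1, reg = 0xF151
clock 9: out=1, reg = 0xF8A8
clock 10: out=0, reg = 0x7C54
clock 11: out=0, reg = 0x3E2A

111100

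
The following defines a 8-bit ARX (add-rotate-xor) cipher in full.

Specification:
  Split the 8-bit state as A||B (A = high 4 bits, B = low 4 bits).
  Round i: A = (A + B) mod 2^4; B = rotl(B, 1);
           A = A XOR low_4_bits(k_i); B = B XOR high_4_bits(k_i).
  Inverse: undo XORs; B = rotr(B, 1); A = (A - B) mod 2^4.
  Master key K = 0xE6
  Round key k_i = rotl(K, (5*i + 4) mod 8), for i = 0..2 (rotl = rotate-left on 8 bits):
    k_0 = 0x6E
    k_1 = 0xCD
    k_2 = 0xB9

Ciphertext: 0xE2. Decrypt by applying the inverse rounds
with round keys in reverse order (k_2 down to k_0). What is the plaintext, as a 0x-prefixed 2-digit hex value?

0x53

s_0 = ciphertext = 0xE2
s_1 = InvRound(s_0, k_2) = 0xBC
s_2 = InvRound(s_1, k_1) = 0x60
s_3 = InvRound(s_2, k_0) = 0x53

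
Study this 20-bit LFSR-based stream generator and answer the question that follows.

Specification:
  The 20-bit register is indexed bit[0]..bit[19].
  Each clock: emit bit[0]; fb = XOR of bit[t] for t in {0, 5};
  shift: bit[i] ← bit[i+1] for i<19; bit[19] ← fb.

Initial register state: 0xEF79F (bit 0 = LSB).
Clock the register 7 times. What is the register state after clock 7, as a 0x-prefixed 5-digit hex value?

0x47DEF

reg_0 = 0xEF79F
clock 1: out=1, reg = 0xF7BCF
clock 2: out=1, reg = 0xFBDE7
clock 3: out=1, reg = 0x7DEF3
clock 4: out=1, reg = 0x3EF79
clock 5: out=1, reg = 0x1F7BC
clock 6: out=0, reg = 0x8FBDE
clock 7: out=0, reg = 0x47DEF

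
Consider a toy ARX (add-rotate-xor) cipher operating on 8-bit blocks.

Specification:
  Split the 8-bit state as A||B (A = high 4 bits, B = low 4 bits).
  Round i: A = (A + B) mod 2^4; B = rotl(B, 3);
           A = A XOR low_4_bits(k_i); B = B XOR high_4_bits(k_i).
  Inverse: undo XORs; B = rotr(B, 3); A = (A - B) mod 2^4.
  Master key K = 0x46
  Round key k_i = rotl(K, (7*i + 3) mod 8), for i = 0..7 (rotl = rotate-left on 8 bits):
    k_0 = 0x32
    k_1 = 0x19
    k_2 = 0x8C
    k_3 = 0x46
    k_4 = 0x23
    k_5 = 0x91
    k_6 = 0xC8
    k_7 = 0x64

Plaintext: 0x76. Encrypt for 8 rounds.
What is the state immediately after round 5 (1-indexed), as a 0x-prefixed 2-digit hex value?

0x20

s_0 = plaintext = 0x76
s_1 = Round(s_0, k_0) = 0xF0
s_2 = Round(s_1, k_1) = 0x61
s_3 = Round(s_2, k_2) = 0xB0
s_4 = Round(s_3, k_3) = 0xD4
s_5 = Round(s_4, k_4) = 0x20
s_6 = Round(s_5, k_5) = 0x39
s_7 = Round(s_6, k_6) = 0x40
s_8 = Round(s_7, k_7) = 0x06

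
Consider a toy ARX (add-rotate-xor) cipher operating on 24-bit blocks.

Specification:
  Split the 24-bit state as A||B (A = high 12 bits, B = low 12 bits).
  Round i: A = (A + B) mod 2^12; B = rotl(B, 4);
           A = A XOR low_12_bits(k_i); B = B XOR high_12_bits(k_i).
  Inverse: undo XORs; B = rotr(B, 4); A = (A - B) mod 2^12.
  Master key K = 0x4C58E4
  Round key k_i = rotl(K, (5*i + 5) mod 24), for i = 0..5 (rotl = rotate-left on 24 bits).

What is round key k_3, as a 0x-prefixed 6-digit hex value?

0x44C58E

K = 0x4C58E4
k_0 = rotl(K, (5*0+5) mod 24) = rotl(K, 5) = 0x8B1C89
k_1 = rotl(K, (5*1+5) mod 24) = rotl(K, 10) = 0x639131
k_2 = rotl(K, (5*2+5) mod 24) = rotl(K, 15) = 0x72262C
k_3 = rotl(K, (5*3+5) mod 24) = rotl(K, 20) = 0x44C58E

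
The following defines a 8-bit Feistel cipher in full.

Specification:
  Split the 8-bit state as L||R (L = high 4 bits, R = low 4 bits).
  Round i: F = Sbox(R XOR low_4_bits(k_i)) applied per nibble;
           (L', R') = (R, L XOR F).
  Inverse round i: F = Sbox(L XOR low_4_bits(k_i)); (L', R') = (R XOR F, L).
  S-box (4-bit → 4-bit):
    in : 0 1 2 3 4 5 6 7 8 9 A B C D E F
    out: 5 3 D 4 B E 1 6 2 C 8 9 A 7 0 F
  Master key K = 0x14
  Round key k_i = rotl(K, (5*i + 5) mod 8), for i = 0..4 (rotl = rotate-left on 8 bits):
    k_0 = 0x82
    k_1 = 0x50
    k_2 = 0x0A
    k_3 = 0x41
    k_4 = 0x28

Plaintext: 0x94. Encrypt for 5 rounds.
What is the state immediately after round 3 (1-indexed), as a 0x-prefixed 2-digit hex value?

s_0 = plaintext = 0x94
s_1 = Round(s_0, k_0) = 0x48
s_2 = Round(s_1, k_1) = 0x86
s_3 = Round(s_2, k_2) = 0x62
s_4 = Round(s_3, k_3) = 0x22
s_5 = Round(s_4, k_4) = 0x2A

0x62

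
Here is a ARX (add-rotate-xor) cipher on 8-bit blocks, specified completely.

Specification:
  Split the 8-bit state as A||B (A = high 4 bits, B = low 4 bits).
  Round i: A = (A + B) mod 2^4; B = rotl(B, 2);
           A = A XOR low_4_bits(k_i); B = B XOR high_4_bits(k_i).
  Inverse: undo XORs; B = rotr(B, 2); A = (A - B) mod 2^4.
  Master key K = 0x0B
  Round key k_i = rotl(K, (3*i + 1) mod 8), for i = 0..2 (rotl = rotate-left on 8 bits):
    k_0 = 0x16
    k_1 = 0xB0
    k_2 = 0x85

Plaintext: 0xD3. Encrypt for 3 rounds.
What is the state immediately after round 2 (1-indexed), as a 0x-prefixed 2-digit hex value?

0x3C

s_0 = plaintext = 0xD3
s_1 = Round(s_0, k_0) = 0x6D
s_2 = Round(s_1, k_1) = 0x3C
s_3 = Round(s_2, k_2) = 0xAB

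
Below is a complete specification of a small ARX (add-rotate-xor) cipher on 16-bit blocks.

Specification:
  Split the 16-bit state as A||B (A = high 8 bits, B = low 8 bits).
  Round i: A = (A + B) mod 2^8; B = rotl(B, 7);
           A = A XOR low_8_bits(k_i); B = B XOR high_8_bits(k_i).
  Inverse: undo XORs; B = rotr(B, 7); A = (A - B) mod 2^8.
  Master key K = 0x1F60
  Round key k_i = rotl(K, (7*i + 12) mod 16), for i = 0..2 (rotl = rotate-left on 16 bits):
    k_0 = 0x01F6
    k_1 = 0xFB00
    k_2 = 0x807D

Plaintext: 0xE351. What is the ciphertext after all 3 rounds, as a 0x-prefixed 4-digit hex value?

s_0 = plaintext = 0xE351
s_1 = Round(s_0, k_0) = 0xC2A9
s_2 = Round(s_1, k_1) = 0x6B2F
s_3 = Round(s_2, k_2) = 0xE717

0xE717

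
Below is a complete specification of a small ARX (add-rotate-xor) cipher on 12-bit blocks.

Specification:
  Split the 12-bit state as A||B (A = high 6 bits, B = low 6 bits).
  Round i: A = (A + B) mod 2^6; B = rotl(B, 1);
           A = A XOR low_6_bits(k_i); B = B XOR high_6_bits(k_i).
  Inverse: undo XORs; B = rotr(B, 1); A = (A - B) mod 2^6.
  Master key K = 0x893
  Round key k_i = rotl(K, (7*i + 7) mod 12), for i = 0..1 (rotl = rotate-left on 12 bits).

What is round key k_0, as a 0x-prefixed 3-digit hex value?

K = 0x893
k_0 = rotl(K, (7*0+7) mod 12) = rotl(K, 7) = 0x9C4

0x9C4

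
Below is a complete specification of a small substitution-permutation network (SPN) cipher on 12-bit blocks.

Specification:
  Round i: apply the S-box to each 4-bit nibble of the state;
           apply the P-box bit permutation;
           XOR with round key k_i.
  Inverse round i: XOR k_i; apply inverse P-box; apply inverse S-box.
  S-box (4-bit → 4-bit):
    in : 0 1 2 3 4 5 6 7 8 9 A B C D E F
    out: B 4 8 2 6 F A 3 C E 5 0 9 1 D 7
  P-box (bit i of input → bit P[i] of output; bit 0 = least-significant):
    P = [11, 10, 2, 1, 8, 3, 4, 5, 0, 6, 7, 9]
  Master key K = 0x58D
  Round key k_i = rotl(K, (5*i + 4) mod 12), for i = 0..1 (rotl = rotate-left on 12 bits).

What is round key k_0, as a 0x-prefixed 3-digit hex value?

0x8D5

K = 0x58D
k_0 = rotl(K, (5*0+4) mod 12) = rotl(K, 4) = 0x8D5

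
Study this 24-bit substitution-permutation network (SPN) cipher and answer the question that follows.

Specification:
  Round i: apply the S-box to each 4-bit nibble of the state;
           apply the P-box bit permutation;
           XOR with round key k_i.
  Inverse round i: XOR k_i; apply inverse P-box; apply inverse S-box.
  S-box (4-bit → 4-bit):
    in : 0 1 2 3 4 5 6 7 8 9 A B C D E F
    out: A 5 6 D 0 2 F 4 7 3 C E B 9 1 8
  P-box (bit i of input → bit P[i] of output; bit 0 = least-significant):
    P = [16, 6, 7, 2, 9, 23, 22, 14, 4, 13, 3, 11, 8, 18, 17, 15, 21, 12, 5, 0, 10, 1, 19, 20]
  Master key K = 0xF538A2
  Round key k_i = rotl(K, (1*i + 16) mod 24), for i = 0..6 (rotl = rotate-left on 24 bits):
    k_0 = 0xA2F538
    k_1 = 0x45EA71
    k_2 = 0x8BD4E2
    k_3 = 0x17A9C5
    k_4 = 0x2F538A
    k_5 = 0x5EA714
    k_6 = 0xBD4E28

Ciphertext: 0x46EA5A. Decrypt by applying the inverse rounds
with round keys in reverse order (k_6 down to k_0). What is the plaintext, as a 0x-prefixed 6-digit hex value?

s_0 = ciphertext = 0x46EA5A
s_1 = InvRound(s_0, k_6) = 0x61A929
s_2 = InvRound(s_1, k_5) = 0x3323ED
s_3 = InvRound(s_2, k_4) = 0xBB55F0
s_4 = InvRound(s_3, k_3) = 0x160C0F
s_5 = InvRound(s_4, k_2) = 0xAB0A06
s_6 = InvRound(s_5, k_1) = 0x23B9B0
s_7 = InvRound(s_6, k_0) = 0xE44A01

0xE44A01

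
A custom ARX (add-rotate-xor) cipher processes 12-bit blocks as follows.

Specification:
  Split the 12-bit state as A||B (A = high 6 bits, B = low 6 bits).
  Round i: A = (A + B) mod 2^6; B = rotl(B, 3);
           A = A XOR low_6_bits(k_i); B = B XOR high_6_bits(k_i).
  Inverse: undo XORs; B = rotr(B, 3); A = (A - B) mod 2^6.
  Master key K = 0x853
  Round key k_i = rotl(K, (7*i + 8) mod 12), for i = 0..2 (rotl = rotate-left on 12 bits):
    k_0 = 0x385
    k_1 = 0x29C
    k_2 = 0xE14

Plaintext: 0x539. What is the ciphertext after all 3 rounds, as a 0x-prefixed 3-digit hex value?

s_0 = plaintext = 0x539
s_1 = Round(s_0, k_0) = 0x201
s_2 = Round(s_1, k_1) = 0x542
s_3 = Round(s_2, k_2) = 0x0E8

0x0E8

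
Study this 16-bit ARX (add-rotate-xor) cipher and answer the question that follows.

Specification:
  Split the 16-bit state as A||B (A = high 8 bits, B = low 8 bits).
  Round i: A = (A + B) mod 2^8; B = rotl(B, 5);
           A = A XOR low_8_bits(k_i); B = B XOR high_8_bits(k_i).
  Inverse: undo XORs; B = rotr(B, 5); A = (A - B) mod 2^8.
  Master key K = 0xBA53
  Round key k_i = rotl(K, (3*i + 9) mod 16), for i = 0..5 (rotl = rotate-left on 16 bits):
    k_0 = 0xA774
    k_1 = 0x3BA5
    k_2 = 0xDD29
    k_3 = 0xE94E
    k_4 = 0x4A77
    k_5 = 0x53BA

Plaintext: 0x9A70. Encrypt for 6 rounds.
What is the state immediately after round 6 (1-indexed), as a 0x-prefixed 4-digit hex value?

0xC3B3

s_0 = plaintext = 0x9A70
s_1 = Round(s_0, k_0) = 0x7EA9
s_2 = Round(s_1, k_1) = 0x820E
s_3 = Round(s_2, k_2) = 0xB91C
s_4 = Round(s_3, k_3) = 0x9B6A
s_5 = Round(s_4, k_4) = 0x7207
s_6 = Round(s_5, k_5) = 0xC3B3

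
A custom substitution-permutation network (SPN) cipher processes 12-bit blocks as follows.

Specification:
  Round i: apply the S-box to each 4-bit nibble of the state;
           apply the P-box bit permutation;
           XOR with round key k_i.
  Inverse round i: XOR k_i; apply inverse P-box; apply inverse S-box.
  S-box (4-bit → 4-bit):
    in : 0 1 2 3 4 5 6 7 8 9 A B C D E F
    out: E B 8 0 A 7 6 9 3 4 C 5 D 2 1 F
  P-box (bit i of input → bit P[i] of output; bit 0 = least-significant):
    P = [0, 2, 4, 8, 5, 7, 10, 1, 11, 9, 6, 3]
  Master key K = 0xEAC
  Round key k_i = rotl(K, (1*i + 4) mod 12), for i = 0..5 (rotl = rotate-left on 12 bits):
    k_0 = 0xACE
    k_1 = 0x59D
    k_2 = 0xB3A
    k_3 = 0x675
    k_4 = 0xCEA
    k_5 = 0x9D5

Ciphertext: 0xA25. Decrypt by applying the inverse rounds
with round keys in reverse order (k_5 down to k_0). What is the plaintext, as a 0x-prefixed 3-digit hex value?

s_0 = ciphertext = 0xA25
s_1 = InvRound(s_0, k_5) = 0x68A
s_2 = InvRound(s_1, k_4) = 0x5E3
s_3 = InvRound(s_2, k_3) = 0xD40
s_4 = InvRound(s_3, k_2) = 0x0C9
s_5 = InvRound(s_4, k_1) = 0x990
s_6 = InvRound(s_5, k_0) = 0x020

0x020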